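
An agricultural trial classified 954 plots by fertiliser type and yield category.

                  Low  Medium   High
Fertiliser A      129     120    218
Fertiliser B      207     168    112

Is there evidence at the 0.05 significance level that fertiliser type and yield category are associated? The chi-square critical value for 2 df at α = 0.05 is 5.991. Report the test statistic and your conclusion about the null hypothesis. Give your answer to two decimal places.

Row totals: 467, 487. Column totals: 336, 288, 330. Grand total N = 954.
Expected counts (row total × column total / N):
  Fertiliser A, Low: 467×336/954 = 164.478
  Fertiliser A, Medium: 467×288/954 = 140.981
  Fertiliser A, High: 467×330/954 = 161.541
  Fertiliser B, Low: 487×336/954 = 171.522
  Fertiliser B, Medium: 487×288/954 = 147.019
  Fertiliser B, High: 487×330/954 = 168.459
Contributions (O − E)²/E:
  (129 − 164.478)²/164.478 = 7.6526
  (120 − 140.981)²/140.981 = 3.1224
  (218 − 161.541)²/161.541 = 19.7326
  (207 − 171.522)²/171.522 = 7.3384
  (168 − 147.019)²/147.019 = 2.9942
  (112 − 168.459)²/168.459 = 18.9222
χ² = 7.6526 + 3.1224 + 19.7326 + 7.3384 + 2.9942 + 18.9222 = 59.76
df = (2−1)(3−1) = 2. Since 59.76 > 5.991, reject the null hypothesis of independence at α = 0.05.

59.76; reject H₀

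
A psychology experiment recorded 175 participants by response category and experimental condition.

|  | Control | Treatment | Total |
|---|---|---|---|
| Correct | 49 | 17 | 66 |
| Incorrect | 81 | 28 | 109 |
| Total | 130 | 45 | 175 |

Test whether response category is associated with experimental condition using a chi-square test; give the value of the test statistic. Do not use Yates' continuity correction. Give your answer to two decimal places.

0.00

Grand total N = 175.
Expected counts (row total × column total / N):
  Correct, Control: 66×130/175 = 49.029
  Correct, Treatment: 66×45/175 = 16.971
  Incorrect, Control: 109×130/175 = 80.971
  Incorrect, Treatment: 109×45/175 = 28.029
Contributions (O − E)²/E:
  (49 − 49.029)²/49.029 = 0.0000
  (17 − 16.971)²/16.971 = 0.0000
  (81 − 80.971)²/80.971 = 0.0000
  (28 − 28.029)²/28.029 = 0.0000
χ² = 0.0000 + 0.0000 + 0.0000 + 0.0000 = 0.00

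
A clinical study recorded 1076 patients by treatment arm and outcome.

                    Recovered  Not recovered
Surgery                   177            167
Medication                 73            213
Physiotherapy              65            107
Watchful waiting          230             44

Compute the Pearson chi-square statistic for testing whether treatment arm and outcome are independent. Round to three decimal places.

205.193

Row totals: 344, 286, 172, 274. Column totals: 545, 531. Grand total N = 1076.
Expected counts (row total × column total / N):
  Surgery, Recovered: 344×545/1076 = 174.23792
  Surgery, Not recovered: 344×531/1076 = 169.76208
  Medication, Recovered: 286×545/1076 = 144.86059
  Medication, Not recovered: 286×531/1076 = 141.13941
  Physiotherapy, Recovered: 172×545/1076 = 87.11896
  Physiotherapy, Not recovered: 172×531/1076 = 84.88104
  Watchful waiting, Recovered: 274×545/1076 = 138.78253
  Watchful waiting, Not recovered: 274×531/1076 = 135.21747
Contributions (O − E)²/E:
  (177 − 174.23792)²/174.23792 = 0.0438
  (167 − 169.76208)²/169.76208 = 0.0449
  (73 − 144.86059)²/144.86059 = 35.6477
  (213 − 141.13941)²/141.13941 = 36.5875
  (65 − 87.11896)²/87.11896 = 5.6159
  (107 − 84.88104)²/84.88104 = 5.7639
  (230 − 138.78253)²/138.78253 = 59.9544
  (44 − 135.21747)²/135.21747 = 61.5351
χ² = 0.0438 + 0.0449 + 35.6477 + 36.5875 + 5.6159 + 5.7639 + 59.9544 + 61.5351 = 205.193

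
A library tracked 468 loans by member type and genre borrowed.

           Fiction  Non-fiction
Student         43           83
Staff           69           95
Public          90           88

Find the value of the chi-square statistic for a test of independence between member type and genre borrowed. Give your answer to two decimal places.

Row totals: 126, 164, 178. Column totals: 202, 266. Grand total N = 468.
Expected counts (row total × column total / N):
  Student, Fiction: 126×202/468 = 54.3846
  Student, Non-fiction: 126×266/468 = 71.6154
  Staff, Fiction: 164×202/468 = 70.7863
  Staff, Non-fiction: 164×266/468 = 93.2137
  Public, Fiction: 178×202/468 = 76.8291
  Public, Non-fiction: 178×266/468 = 101.1709
Contributions (O − E)²/E:
  (43 − 54.3846)²/54.3846 = 2.3832
  (83 − 71.6154)²/71.6154 = 1.8098
  (69 − 70.7863)²/70.7863 = 0.0451
  (95 − 93.2137)²/93.2137 = 0.0342
  (90 − 76.8291)²/76.8291 = 2.2579
  (88 − 101.1709)²/101.1709 = 1.7146
χ² = 2.3832 + 1.8098 + 0.0451 + 0.0342 + 2.2579 + 1.7146 = 8.24

8.24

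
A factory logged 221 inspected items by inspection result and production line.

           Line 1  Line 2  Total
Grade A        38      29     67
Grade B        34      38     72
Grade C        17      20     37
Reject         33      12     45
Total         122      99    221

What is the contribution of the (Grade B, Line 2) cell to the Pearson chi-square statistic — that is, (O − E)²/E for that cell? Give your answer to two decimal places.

1.02

Row total (Grade B) = 72; column total (Line 2) = 99; N = 221.
Expected count E = 72 × 99 / 221 = 32.253.
Contribution = (O − E)²/E = (38 − 32.253)² / 32.253 = 1.02.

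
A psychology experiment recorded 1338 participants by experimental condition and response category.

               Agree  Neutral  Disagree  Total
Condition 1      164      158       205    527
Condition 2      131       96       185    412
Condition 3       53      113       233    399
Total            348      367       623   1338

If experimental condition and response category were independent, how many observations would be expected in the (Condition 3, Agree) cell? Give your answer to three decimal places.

Row total (Condition 3) = 399; column total (Agree) = 348; grand total N = 1338.
Expected count = (row total × column total) / N = 399 × 348 / 1338 = 103.776.

103.776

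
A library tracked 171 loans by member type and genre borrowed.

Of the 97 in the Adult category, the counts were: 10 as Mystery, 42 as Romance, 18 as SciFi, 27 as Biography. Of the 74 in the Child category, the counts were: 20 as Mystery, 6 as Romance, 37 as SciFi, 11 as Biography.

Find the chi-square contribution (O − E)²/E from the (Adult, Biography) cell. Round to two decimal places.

1.38

Row total (Adult) = 97; column total (Biography) = 38; N = 171.
Expected count E = 97 × 38 / 171 = 21.5556.
Contribution = (O − E)²/E = (27 − 21.5556)² / 21.5556 = 1.38.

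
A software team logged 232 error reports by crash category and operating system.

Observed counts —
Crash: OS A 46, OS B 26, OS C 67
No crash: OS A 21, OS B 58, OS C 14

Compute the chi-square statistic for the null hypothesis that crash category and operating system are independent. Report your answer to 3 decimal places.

Row totals: 139, 93. Column totals: 67, 84, 81. Grand total N = 232.
Expected counts (row total × column total / N):
  Crash, OS A: 139×67/232 = 40.1422
  Crash, OS B: 139×84/232 = 50.3276
  Crash, OS C: 139×81/232 = 48.5302
  No crash, OS A: 93×67/232 = 26.8578
  No crash, OS B: 93×84/232 = 33.6724
  No crash, OS C: 93×81/232 = 32.4698
Contributions (O − E)²/E:
  (46 − 40.1422)²/40.1422 = 0.8548
  (26 − 50.3276)²/50.3276 = 11.7596
  (67 − 48.5302)²/48.5302 = 7.0293
  (21 − 26.8578)²/26.8578 = 1.2776
  (58 − 33.6724)²/33.6724 = 17.5762
  (14 − 32.4698)²/32.4698 = 10.5062
χ² = 0.8548 + 11.7596 + 7.0293 + 1.2776 + 17.5762 + 10.5062 = 49.004

49.004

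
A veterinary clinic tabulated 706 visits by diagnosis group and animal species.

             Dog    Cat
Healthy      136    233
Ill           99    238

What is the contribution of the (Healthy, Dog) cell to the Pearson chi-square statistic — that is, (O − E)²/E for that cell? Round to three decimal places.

1.413

Row total (Healthy) = 369; column total (Dog) = 235; N = 706.
Expected count E = 369 × 235 / 706 = 122.8258.
Contribution = (O − E)²/E = (136 − 122.8258)² / 122.8258 = 1.413.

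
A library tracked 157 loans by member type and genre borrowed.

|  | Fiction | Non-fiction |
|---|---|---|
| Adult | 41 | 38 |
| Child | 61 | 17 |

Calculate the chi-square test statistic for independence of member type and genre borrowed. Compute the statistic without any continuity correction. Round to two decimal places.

Row totals: 79, 78. Column totals: 102, 55. Grand total N = 157.
Expected counts (row total × column total / N):
  Adult, Fiction: 79×102/157 = 51.325
  Adult, Non-fiction: 79×55/157 = 27.675
  Child, Fiction: 78×102/157 = 50.675
  Child, Non-fiction: 78×55/157 = 27.325
Contributions (O − E)²/E:
  (41 − 51.325)²/51.325 = 2.0771
  (38 − 27.675)²/27.675 = 3.8521
  (61 − 50.675)²/50.675 = 2.1037
  (17 − 27.325)²/27.325 = 3.9014
χ² = 2.0771 + 3.8521 + 2.1037 + 3.9014 = 11.93

11.93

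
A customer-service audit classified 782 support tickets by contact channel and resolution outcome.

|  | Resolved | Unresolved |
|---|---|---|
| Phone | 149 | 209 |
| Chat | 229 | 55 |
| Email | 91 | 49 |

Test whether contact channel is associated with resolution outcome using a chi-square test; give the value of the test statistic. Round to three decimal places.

102.209

Row totals: 358, 284, 140. Column totals: 469, 313. Grand total N = 782.
Expected counts (row total × column total / N):
  Phone, Resolved: 358×469/782 = 214.7084
  Phone, Unresolved: 358×313/782 = 143.2916
  Chat, Resolved: 284×469/782 = 170.3274
  Chat, Unresolved: 284×313/782 = 113.6726
  Email, Resolved: 140×469/782 = 83.9642
  Email, Unresolved: 140×313/782 = 56.0358
Contributions (O − E)²/E:
  (149 − 214.7084)²/214.7084 = 20.1091
  (209 − 143.2916)²/143.2916 = 30.1315
  (229 − 170.3274)²/170.3274 = 20.2109
  (55 − 113.6726)²/113.6726 = 30.2841
  (91 − 83.9642)²/83.9642 = 0.5896
  (49 − 56.0358)²/56.0358 = 0.8834
χ² = 20.1091 + 30.1315 + 20.2109 + 30.2841 + 0.5896 + 0.8834 = 102.209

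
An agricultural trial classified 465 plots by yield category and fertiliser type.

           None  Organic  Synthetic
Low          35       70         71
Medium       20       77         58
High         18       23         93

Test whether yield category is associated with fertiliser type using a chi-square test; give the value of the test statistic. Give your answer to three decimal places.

43.405

Row totals: 176, 155, 134. Column totals: 73, 170, 222. Grand total N = 465.
Expected counts (row total × column total / N):
  Low, None: 176×73/465 = 27.63011
  Low, Organic: 176×170/465 = 64.34409
  Low, Synthetic: 176×222/465 = 84.02581
  Medium, None: 155×73/465 = 24.33333
  Medium, Organic: 155×170/465 = 56.66667
  Medium, Synthetic: 155×222/465 = 74.00000
  High, None: 134×73/465 = 21.03656
  High, Organic: 134×170/465 = 48.98925
  High, Synthetic: 134×222/465 = 63.97419
Contributions (O − E)²/E:
  (35 − 27.63011)²/27.63011 = 1.9658
  (70 − 64.34409)²/64.34409 = 0.4972
  (71 − 84.02581)²/84.02581 = 2.0193
  (20 − 24.33333)²/24.33333 = 0.7717
  (77 − 56.66667)²/56.66667 = 7.2961
  (58 − 74.00000)²/74.00000 = 3.4595
  (18 − 21.03656)²/21.03656 = 0.4383
  (23 − 48.98925)²/48.98925 = 13.7875
  (93 − 63.97419)²/63.97419 = 13.1693
χ² = 1.9658 + 0.4972 + 2.0193 + 0.7717 + 7.2961 + 3.4595 + 0.4383 + 13.7875 + 13.1693 = 43.405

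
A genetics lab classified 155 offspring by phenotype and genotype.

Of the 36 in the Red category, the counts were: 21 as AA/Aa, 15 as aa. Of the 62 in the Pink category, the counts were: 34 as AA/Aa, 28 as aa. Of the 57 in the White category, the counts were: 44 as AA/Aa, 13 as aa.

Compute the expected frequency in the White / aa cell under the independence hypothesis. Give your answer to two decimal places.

20.59

Row total (White) = 57; column total (aa) = 56; grand total N = 155.
Expected count = (row total × column total) / N = 57 × 56 / 155 = 20.59.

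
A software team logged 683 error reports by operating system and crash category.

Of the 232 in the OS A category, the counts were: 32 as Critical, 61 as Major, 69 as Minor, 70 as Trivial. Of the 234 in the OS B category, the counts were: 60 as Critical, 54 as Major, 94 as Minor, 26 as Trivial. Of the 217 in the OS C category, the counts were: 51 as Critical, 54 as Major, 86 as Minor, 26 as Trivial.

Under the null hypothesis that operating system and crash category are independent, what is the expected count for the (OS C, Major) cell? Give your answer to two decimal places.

Row total (OS C) = 217; column total (Major) = 169; grand total N = 683.
Expected count = (row total × column total) / N = 217 × 169 / 683 = 53.69.

53.69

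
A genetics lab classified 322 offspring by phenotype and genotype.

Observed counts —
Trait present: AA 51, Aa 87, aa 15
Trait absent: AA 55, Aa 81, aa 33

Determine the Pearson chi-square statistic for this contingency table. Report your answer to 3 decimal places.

6.336

Row totals: 153, 169. Column totals: 106, 168, 48. Grand total N = 322.
Expected counts (row total × column total / N):
  Trait present, AA: 153×106/322 = 50.3665
  Trait present, Aa: 153×168/322 = 79.8261
  Trait present, aa: 153×48/322 = 22.8075
  Trait absent, AA: 169×106/322 = 55.6335
  Trait absent, Aa: 169×168/322 = 88.1739
  Trait absent, aa: 169×48/322 = 25.1925
Contributions (O − E)²/E:
  (51 − 50.3665)²/50.3665 = 0.0080
  (87 − 79.8261)²/79.8261 = 0.6447
  (15 − 22.8075)²/22.8075 = 2.6727
  (55 − 55.6335)²/55.6335 = 0.0072
  (81 − 88.1739)²/88.1739 = 0.5837
  (33 − 25.1925)²/25.1925 = 2.4197
χ² = 0.0080 + 0.6447 + 2.6727 + 0.0072 + 0.5837 + 2.4197 = 6.336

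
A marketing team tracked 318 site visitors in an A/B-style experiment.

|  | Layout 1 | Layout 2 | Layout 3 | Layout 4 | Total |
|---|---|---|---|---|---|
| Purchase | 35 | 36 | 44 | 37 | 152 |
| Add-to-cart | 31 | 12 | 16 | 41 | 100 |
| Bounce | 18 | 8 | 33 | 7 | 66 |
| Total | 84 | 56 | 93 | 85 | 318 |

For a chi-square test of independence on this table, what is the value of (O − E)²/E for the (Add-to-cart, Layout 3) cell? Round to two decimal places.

6.00

Row total (Add-to-cart) = 100; column total (Layout 3) = 93; N = 318.
Expected count E = 100 × 93 / 318 = 29.245.
Contribution = (O − E)²/E = (16 − 29.245)² / 29.245 = 6.00.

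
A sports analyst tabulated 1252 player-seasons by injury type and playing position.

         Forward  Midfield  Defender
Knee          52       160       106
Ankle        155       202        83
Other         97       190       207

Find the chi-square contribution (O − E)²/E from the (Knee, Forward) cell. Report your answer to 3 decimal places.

8.234

Row total (Knee) = 318; column total (Forward) = 304; N = 1252.
Expected count E = 318 × 304 / 1252 = 77.2141.
Contribution = (O − E)²/E = (52 − 77.2141)² / 77.2141 = 8.234.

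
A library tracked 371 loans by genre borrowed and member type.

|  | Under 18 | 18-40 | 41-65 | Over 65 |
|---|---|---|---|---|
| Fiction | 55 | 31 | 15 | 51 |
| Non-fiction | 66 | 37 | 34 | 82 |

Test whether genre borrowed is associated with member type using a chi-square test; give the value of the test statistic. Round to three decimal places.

4.158

Row totals: 152, 219. Column totals: 121, 68, 49, 133. Grand total N = 371.
Expected counts (row total × column total / N):
  Fiction, Under 18: 152×121/371 = 49.5741
  Fiction, 18-40: 152×68/371 = 27.8598
  Fiction, 41-65: 152×49/371 = 20.0755
  Fiction, Over 65: 152×133/371 = 54.4906
  Non-fiction, Under 18: 219×121/371 = 71.4259
  Non-fiction, 18-40: 219×68/371 = 40.1402
  Non-fiction, 41-65: 219×49/371 = 28.9245
  Non-fiction, Over 65: 219×133/371 = 78.5094
Contributions (O − E)²/E:
  (55 − 49.5741)²/49.5741 = 0.5939
  (31 − 27.8598)²/27.8598 = 0.3539
  (15 − 20.0755)²/20.0755 = 1.2832
  (51 − 54.4906)²/54.4906 = 0.2236
  (66 − 71.4259)²/71.4259 = 0.4122
  (37 − 40.1402)²/40.1402 = 0.2457
  (34 − 28.9245)²/28.9245 = 0.8906
  (82 − 78.5094)²/78.5094 = 0.1552
χ² = 0.5939 + 0.3539 + 1.2832 + 0.2236 + 0.4122 + 0.2457 + 0.8906 + 0.1552 = 4.158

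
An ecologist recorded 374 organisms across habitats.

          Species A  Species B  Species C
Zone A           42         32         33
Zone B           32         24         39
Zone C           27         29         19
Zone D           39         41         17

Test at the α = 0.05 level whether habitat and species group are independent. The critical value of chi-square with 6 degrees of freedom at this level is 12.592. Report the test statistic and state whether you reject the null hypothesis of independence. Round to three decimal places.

15.493; reject H₀

Row totals: 107, 95, 75, 97. Column totals: 140, 126, 108. Grand total N = 374.
Expected counts (row total × column total / N):
  Zone A, Species A: 107×140/374 = 40.0535
  Zone A, Species B: 107×126/374 = 36.0481
  Zone A, Species C: 107×108/374 = 30.8984
  Zone B, Species A: 95×140/374 = 35.5615
  Zone B, Species B: 95×126/374 = 32.0053
  Zone B, Species C: 95×108/374 = 27.4332
  Zone C, Species A: 75×140/374 = 28.0749
  Zone C, Species B: 75×126/374 = 25.2674
  Zone C, Species C: 75×108/374 = 21.6578
  Zone D, Species A: 97×140/374 = 36.3102
  Zone D, Species B: 97×126/374 = 32.6791
  Zone D, Species C: 97×108/374 = 28.0107
Contributions (O − E)²/E:
  (42 − 40.0535)²/40.0535 = 0.0946
  (32 − 36.0481)²/36.0481 = 0.4546
  (33 − 30.8984)²/30.8984 = 0.1429
  (32 − 35.5615)²/35.5615 = 0.3567
  (24 − 32.0053)²/32.0053 = 2.0023
  (39 − 27.4332)²/27.4332 = 4.8770
  (27 − 28.0749)²/28.0749 = 0.0412
  (29 − 25.2674)²/25.2674 = 0.5514
  (19 − 21.6578)²/21.6578 = 0.3262
  (39 − 36.3102)²/36.3102 = 0.1993
  (41 − 32.6791)²/32.6791 = 2.1187
  (17 − 28.0107)²/28.0107 = 4.3282
χ² = 0.0946 + 0.4546 + 0.1429 + 0.3567 + 2.0023 + 4.8770 + 0.0412 + 0.5514 + 0.3262 + 0.1993 + 2.1187 + 4.3282 = 15.493
df = (4−1)(3−1) = 6. Since 15.493 > 12.592, reject the null hypothesis of independence at α = 0.05.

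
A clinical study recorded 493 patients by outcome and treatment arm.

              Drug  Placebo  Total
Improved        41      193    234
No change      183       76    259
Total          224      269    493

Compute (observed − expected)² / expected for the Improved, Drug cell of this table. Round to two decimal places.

Row total (Improved) = 234; column total (Drug) = 224; N = 493.
Expected count E = 234 × 224 / 493 = 106.320.
Contribution = (O − E)²/E = (41 − 106.320)² / 106.320 = 40.13.

40.13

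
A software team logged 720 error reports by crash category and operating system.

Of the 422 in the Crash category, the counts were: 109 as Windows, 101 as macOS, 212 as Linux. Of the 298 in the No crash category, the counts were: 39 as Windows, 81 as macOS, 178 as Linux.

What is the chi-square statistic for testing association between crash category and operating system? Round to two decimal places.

17.43

Row totals: 422, 298. Column totals: 148, 182, 390. Grand total N = 720.
Expected counts (row total × column total / N):
  Crash, Windows: 422×148/720 = 86.744
  Crash, macOS: 422×182/720 = 106.672
  Crash, Linux: 422×390/720 = 228.583
  No crash, Windows: 298×148/720 = 61.256
  No crash, macOS: 298×182/720 = 75.328
  No crash, Linux: 298×390/720 = 161.417
Contributions (O − E)²/E:
  (109 − 86.744)²/86.744 = 5.7102
  (101 − 106.672)²/106.672 = 0.3016
  (212 − 228.583)²/228.583 = 1.2030
  (39 − 61.256)²/61.256 = 8.0862
  (81 − 75.328)²/75.328 = 0.4271
  (178 − 161.417)²/161.417 = 1.7036
χ² = 5.7102 + 0.3016 + 1.2030 + 8.0862 + 0.4271 + 1.7036 = 17.43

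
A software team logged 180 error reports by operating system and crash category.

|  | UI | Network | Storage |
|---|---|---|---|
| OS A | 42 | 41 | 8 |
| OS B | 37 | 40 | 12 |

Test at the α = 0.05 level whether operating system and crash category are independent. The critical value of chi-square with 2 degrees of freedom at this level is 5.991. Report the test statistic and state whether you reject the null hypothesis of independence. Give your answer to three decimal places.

Row totals: 91, 89. Column totals: 79, 81, 20. Grand total N = 180.
Expected counts (row total × column total / N):
  OS A, UI: 91×79/180 = 39.9389
  OS A, Network: 91×81/180 = 40.9500
  OS A, Storage: 91×20/180 = 10.1111
  OS B, UI: 89×79/180 = 39.0611
  OS B, Network: 89×81/180 = 40.0500
  OS B, Storage: 89×20/180 = 9.8889
Contributions (O − E)²/E:
  (42 − 39.9389)²/39.9389 = 0.1064
  (41 − 40.9500)²/40.9500 = 0.0001
  (8 − 10.1111)²/10.1111 = 0.4408
  (37 − 39.0611)²/39.0611 = 0.1088
  (40 − 40.0500)²/40.0500 = 0.0001
  (12 − 9.8889)²/9.8889 = 0.4507
χ² = 0.1064 + 0.0001 + 0.4408 + 0.1088 + 0.0001 + 0.4507 = 1.107
df = (2−1)(3−1) = 2. Since 1.107 < 5.991, fail to reject the null hypothesis of independence at α = 0.05.

1.107; fail to reject H₀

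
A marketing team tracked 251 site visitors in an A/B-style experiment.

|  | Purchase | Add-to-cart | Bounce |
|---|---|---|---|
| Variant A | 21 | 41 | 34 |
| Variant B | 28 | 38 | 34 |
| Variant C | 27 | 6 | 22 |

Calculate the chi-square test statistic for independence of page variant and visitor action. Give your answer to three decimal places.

20.484

Row totals: 96, 100, 55. Column totals: 76, 85, 90. Grand total N = 251.
Expected counts (row total × column total / N):
  Variant A, Purchase: 96×76/251 = 29.0677
  Variant A, Add-to-cart: 96×85/251 = 32.5100
  Variant A, Bounce: 96×90/251 = 34.4223
  Variant B, Purchase: 100×76/251 = 30.2789
  Variant B, Add-to-cart: 100×85/251 = 33.8645
  Variant B, Bounce: 100×90/251 = 35.8566
  Variant C, Purchase: 55×76/251 = 16.6534
  Variant C, Add-to-cart: 55×85/251 = 18.6255
  Variant C, Bounce: 55×90/251 = 19.7211
Contributions (O − E)²/E:
  (21 − 29.0677)²/29.0677 = 2.2392
  (41 − 32.5100)²/32.5100 = 2.2172
  (34 − 34.4223)²/34.4223 = 0.0052
  (28 − 30.2789)²/30.2789 = 0.1715
  (38 − 33.8645)²/33.8645 = 0.5050
  (34 − 35.8566)²/35.8566 = 0.0961
  (27 − 16.6534)²/16.6534 = 6.4282
  (6 − 18.6255)²/18.6255 = 8.5583
  (22 − 19.7211)²/19.7211 = 0.2633
χ² = 2.2392 + 2.2172 + 0.0052 + 0.1715 + 0.5050 + 0.0961 + 6.4282 + 8.5583 + 0.2633 = 20.484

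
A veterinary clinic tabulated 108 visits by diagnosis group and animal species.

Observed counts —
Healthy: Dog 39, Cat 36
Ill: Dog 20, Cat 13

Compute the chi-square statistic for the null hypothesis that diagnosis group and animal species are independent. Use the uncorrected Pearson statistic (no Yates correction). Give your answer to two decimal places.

Row totals: 75, 33. Column totals: 59, 49. Grand total N = 108.
Expected counts (row total × column total / N):
  Healthy, Dog: 75×59/108 = 40.972
  Healthy, Cat: 75×49/108 = 34.028
  Ill, Dog: 33×59/108 = 18.028
  Ill, Cat: 33×49/108 = 14.972
Contributions (O − E)²/E:
  (39 − 40.972)²/40.972 = 0.0949
  (36 − 34.028)²/34.028 = 0.1143
  (20 − 18.028)²/18.028 = 0.2157
  (13 − 14.972)²/14.972 = 0.2597
χ² = 0.0949 + 0.1143 + 0.2157 + 0.2597 = 0.68

0.68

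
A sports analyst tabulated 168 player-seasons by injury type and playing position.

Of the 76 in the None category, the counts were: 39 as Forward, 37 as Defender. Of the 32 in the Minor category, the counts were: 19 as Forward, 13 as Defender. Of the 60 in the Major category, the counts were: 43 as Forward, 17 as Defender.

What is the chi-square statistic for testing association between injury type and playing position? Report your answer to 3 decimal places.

Row totals: 76, 32, 60. Column totals: 101, 67. Grand total N = 168.
Expected counts (row total × column total / N):
  None, Forward: 76×101/168 = 45.6905
  None, Defender: 76×67/168 = 30.3095
  Minor, Forward: 32×101/168 = 19.2381
  Minor, Defender: 32×67/168 = 12.7619
  Major, Forward: 60×101/168 = 36.0714
  Major, Defender: 60×67/168 = 23.9286
Contributions (O − E)²/E:
  (39 − 45.6905)²/45.6905 = 0.9797
  (37 − 30.3095)²/30.3095 = 1.4769
  (19 − 19.2381)²/19.2381 = 0.0029
  (13 − 12.7619)²/12.7619 = 0.0044
  (43 − 36.0714)²/36.0714 = 1.3308
  (17 − 23.9286)²/23.9286 = 2.0062
χ² = 0.9797 + 1.4769 + 0.0029 + 0.0044 + 1.3308 + 2.0062 = 5.801

5.801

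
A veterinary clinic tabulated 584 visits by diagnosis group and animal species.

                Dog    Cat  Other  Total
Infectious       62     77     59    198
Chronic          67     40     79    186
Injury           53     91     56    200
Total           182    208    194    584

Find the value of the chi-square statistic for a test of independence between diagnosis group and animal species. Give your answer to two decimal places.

Grand total N = 584.
Expected counts (row total × column total / N):
  Infectious, Dog: 198×182/584 = 61.705
  Infectious, Cat: 198×208/584 = 70.521
  Infectious, Other: 198×194/584 = 65.774
  Chronic, Dog: 186×182/584 = 57.966
  Chronic, Cat: 186×208/584 = 66.247
  Chronic, Other: 186×194/584 = 61.788
  Injury, Dog: 200×182/584 = 62.329
  Injury, Cat: 200×208/584 = 71.233
  Injury, Other: 200×194/584 = 66.438
Contributions (O − E)²/E:
  (62 − 61.705)²/61.705 = 0.0014
  (77 − 70.521)²/70.521 = 0.5952
  (59 − 65.774)²/65.774 = 0.6976
  (67 − 57.966)²/57.966 = 1.4079
  (40 − 66.247)²/66.247 = 10.3990
  (79 − 61.788)²/61.788 = 4.7947
  (53 − 62.329)²/62.329 = 1.3963
  (91 − 71.233)²/71.233 = 5.4853
  (56 − 66.438)²/66.438 = 1.6399
χ² = 0.0014 + 0.5952 + 0.6976 + 1.4079 + 10.3990 + 4.7947 + 1.3963 + 5.4853 + 1.6399 = 26.42

26.42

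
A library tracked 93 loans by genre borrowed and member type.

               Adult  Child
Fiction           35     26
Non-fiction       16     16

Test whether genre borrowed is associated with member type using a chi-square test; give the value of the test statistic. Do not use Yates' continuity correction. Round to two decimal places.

0.46

Row totals: 61, 32. Column totals: 51, 42. Grand total N = 93.
Expected counts (row total × column total / N):
  Fiction, Adult: 61×51/93 = 33.452
  Fiction, Child: 61×42/93 = 27.548
  Non-fiction, Adult: 32×51/93 = 17.548
  Non-fiction, Child: 32×42/93 = 14.452
Contributions (O − E)²/E:
  (35 − 33.452)²/33.452 = 0.0716
  (26 − 27.548)²/27.548 = 0.0870
  (16 − 17.548)²/17.548 = 0.1366
  (16 − 14.452)²/14.452 = 0.1658
χ² = 0.0716 + 0.0870 + 0.1366 + 0.1658 = 0.46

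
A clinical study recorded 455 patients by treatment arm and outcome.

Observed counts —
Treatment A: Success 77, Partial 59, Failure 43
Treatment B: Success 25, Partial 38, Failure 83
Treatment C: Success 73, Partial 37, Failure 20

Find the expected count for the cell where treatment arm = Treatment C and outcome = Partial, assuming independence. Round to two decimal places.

Row total (Treatment C) = 130; column total (Partial) = 134; grand total N = 455.
Expected count = (row total × column total) / N = 130 × 134 / 455 = 38.29.

38.29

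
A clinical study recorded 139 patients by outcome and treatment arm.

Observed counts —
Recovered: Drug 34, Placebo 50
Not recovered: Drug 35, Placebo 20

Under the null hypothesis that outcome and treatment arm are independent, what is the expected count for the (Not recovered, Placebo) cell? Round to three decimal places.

27.698

Row total (Not recovered) = 55; column total (Placebo) = 70; grand total N = 139.
Expected count = (row total × column total) / N = 55 × 70 / 139 = 27.698.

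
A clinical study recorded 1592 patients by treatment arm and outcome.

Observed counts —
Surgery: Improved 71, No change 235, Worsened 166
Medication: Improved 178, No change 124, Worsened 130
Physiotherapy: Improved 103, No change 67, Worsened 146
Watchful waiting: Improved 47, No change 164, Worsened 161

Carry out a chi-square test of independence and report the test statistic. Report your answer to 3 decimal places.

Row totals: 472, 432, 316, 372. Column totals: 399, 590, 603. Grand total N = 1592.
Expected counts (row total × column total / N):
  Surgery, Improved: 472×399/1592 = 118.2965
  Surgery, No change: 472×590/1592 = 174.9246
  Surgery, Worsened: 472×603/1592 = 178.7789
  Medication, Improved: 432×399/1592 = 108.2714
  Medication, No change: 432×590/1592 = 160.1005
  Medication, Worsened: 432×603/1592 = 163.6281
  Physiotherapy, Improved: 316×399/1592 = 79.1985
  Physiotherapy, No change: 316×590/1592 = 117.1106
  Physiotherapy, Worsened: 316×603/1592 = 119.6910
  Watchful waiting, Improved: 372×399/1592 = 93.2337
  Watchful waiting, No change: 372×590/1592 = 137.8643
  Watchful waiting, Worsened: 372×603/1592 = 140.9020
Contributions (O − E)²/E:
  (71 − 118.2965)²/118.2965 = 18.9098
  (235 − 174.9246)²/174.9246 = 20.6321
  (166 − 178.7789)²/178.7789 = 0.9134
  (178 − 108.2714)²/108.2714 = 44.9064
  (124 − 160.1005)²/160.1005 = 8.1402
  (130 − 163.6281)²/163.6281 = 6.9111
  (103 − 79.1985)²/79.1985 = 7.1531
  (67 − 117.1106)²/117.1106 = 21.4419
  (146 − 119.6910)²/119.6910 = 5.7829
  (47 − 93.2337)²/93.2337 = 22.9268
  (164 − 137.8643)²/137.8643 = 4.9547
  (161 − 140.9020)²/140.9020 = 2.8667
χ² = 18.9098 + 20.6321 + 0.9134 + 44.9064 + 8.1402 + 6.9111 + 7.1531 + 21.4419 + 5.7829 + 22.9268 + 4.9547 + 2.8667 = 165.539

165.539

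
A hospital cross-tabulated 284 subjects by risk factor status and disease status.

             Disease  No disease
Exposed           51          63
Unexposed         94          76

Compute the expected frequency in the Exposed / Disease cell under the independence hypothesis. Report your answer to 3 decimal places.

Row total (Exposed) = 114; column total (Disease) = 145; grand total N = 284.
Expected count = (row total × column total) / N = 114 × 145 / 284 = 58.204.

58.204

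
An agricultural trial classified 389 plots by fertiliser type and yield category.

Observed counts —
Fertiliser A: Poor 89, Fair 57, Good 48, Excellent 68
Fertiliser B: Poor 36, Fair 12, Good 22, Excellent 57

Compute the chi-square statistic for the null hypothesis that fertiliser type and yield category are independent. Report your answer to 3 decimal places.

17.729

Row totals: 262, 127. Column totals: 125, 69, 70, 125. Grand total N = 389.
Expected counts (row total × column total / N):
  Fertiliser A, Poor: 262×125/389 = 84.1902
  Fertiliser A, Fair: 262×69/389 = 46.4730
  Fertiliser A, Good: 262×70/389 = 47.1465
  Fertiliser A, Excellent: 262×125/389 = 84.1902
  Fertiliser B, Poor: 127×125/389 = 40.8098
  Fertiliser B, Fair: 127×69/389 = 22.5270
  Fertiliser B, Good: 127×70/389 = 22.8535
  Fertiliser B, Excellent: 127×125/389 = 40.8098
Contributions (O − E)²/E:
  (89 − 84.1902)²/84.1902 = 0.2748
  (57 − 46.4730)²/46.4730 = 2.3846
  (48 − 47.1465)²/47.1465 = 0.0155
  (68 − 84.1902)²/84.1902 = 3.1135
  (36 − 40.8098)²/40.8098 = 0.5669
  (12 − 22.5270)²/22.5270 = 4.9193
  (22 − 22.8535)²/22.8535 = 0.0319
  (57 − 40.8098)²/40.8098 = 6.4230
χ² = 0.2748 + 2.3846 + 0.0155 + 3.1135 + 0.5669 + 4.9193 + 0.0319 + 6.4230 = 17.729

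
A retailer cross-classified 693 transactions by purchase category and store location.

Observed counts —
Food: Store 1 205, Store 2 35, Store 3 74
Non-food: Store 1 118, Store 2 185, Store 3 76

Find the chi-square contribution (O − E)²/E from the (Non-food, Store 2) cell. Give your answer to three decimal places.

Row total (Non-food) = 379; column total (Store 2) = 220; N = 693.
Expected count E = 379 × 220 / 693 = 120.3175.
Contribution = (O − E)²/E = (185 − 120.3175)² / 120.3175 = 34.773.

34.773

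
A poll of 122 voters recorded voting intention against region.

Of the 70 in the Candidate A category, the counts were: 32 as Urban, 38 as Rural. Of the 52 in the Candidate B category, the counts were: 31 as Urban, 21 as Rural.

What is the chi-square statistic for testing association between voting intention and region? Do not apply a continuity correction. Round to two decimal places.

2.31

Row totals: 70, 52. Column totals: 63, 59. Grand total N = 122.
Expected counts (row total × column total / N):
  Candidate A, Urban: 70×63/122 = 36.148
  Candidate A, Rural: 70×59/122 = 33.852
  Candidate B, Urban: 52×63/122 = 26.852
  Candidate B, Rural: 52×59/122 = 25.148
Contributions (O − E)²/E:
  (32 − 36.148)²/36.148 = 0.4760
  (38 − 33.852)²/33.852 = 0.5083
  (31 − 26.852)²/26.852 = 0.6408
  (21 − 25.148)²/25.148 = 0.6842
χ² = 0.4760 + 0.5083 + 0.6408 + 0.6842 = 2.31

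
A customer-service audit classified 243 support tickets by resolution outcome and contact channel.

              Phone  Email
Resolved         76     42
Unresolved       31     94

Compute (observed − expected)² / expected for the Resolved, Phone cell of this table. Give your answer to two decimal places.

Row total (Resolved) = 118; column total (Phone) = 107; N = 243.
Expected count E = 118 × 107 / 243 = 51.959.
Contribution = (O − E)²/E = (76 − 51.959)² / 51.959 = 11.12.

11.12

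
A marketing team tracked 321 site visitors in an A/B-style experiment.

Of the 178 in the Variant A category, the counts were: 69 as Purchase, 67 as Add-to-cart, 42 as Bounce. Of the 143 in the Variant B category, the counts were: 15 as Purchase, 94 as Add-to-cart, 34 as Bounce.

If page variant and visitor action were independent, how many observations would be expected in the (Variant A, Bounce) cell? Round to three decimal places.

42.143

Row total (Variant A) = 178; column total (Bounce) = 76; grand total N = 321.
Expected count = (row total × column total) / N = 178 × 76 / 321 = 42.143.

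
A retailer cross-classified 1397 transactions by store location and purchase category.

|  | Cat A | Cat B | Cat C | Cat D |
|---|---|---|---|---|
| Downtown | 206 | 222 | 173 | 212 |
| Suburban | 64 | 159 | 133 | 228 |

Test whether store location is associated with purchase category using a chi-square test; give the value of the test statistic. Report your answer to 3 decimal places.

54.845

Row totals: 813, 584. Column totals: 270, 381, 306, 440. Grand total N = 1397.
Expected counts (row total × column total / N):
  Downtown, Cat A: 813×270/1397 = 157.1296
  Downtown, Cat B: 813×381/1397 = 221.7273
  Downtown, Cat C: 813×306/1397 = 178.0802
  Downtown, Cat D: 813×440/1397 = 256.0630
  Suburban, Cat A: 584×270/1397 = 112.8704
  Suburban, Cat B: 584×381/1397 = 159.2727
  Suburban, Cat C: 584×306/1397 = 127.9198
  Suburban, Cat D: 584×440/1397 = 183.9370
Contributions (O − E)²/E:
  (206 − 157.1296)²/157.1296 = 15.1997
  (222 − 221.7273)²/221.7273 = 0.0003
  (173 − 178.0802)²/178.0802 = 0.1449
  (212 − 256.0630)²/256.0630 = 7.5823
  (64 − 112.8704)²/112.8704 = 21.1598
  (159 − 159.2727)²/159.2727 = 0.0005
  (133 − 127.9198)²/127.9198 = 0.2018
  (228 − 183.9370)²/183.9370 = 10.5555
χ² = 15.1997 + 0.0003 + 0.1449 + 7.5823 + 21.1598 + 0.0005 + 0.2018 + 10.5555 = 54.845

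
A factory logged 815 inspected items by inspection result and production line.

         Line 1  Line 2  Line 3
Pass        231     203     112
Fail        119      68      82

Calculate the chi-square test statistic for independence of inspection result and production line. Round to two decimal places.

15.36

Row totals: 546, 269. Column totals: 350, 271, 194. Grand total N = 815.
Expected counts (row total × column total / N):
  Pass, Line 1: 546×350/815 = 234.479
  Pass, Line 2: 546×271/815 = 181.553
  Pass, Line 3: 546×194/815 = 129.968
  Fail, Line 1: 269×350/815 = 115.521
  Fail, Line 2: 269×271/815 = 89.447
  Fail, Line 3: 269×194/815 = 64.032
Contributions (O − E)²/E:
  (231 − 234.479)²/234.479 = 0.0516
  (203 − 181.553)²/181.553 = 2.5336
  (112 − 129.968)²/129.968 = 2.4841
  (119 − 115.521)²/115.521 = 0.1048
  (68 − 89.447)²/89.447 = 5.1424
  (82 − 64.032)²/64.032 = 5.0420
χ² = 0.0516 + 2.5336 + 2.4841 + 0.1048 + 5.1424 + 5.0420 = 15.36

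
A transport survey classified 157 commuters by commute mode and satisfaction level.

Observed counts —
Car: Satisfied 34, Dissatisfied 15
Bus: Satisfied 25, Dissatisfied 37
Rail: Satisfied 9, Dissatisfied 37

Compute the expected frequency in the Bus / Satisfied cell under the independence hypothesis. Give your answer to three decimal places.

Row total (Bus) = 62; column total (Satisfied) = 68; grand total N = 157.
Expected count = (row total × column total) / N = 62 × 68 / 157 = 26.854.

26.854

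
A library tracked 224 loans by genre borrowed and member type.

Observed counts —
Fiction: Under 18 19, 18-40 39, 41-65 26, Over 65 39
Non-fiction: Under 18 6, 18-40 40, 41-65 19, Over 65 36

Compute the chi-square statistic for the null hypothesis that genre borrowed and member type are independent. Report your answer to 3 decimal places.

Row totals: 123, 101. Column totals: 25, 79, 45, 75. Grand total N = 224.
Expected counts (row total × column total / N):
  Fiction, Under 18: 123×25/224 = 13.7277
  Fiction, 18-40: 123×79/224 = 43.3795
  Fiction, 41-65: 123×45/224 = 24.7098
  Fiction, Over 65: 123×75/224 = 41.1830
  Non-fiction, Under 18: 101×25/224 = 11.2723
  Non-fiction, 18-40: 101×79/224 = 35.6205
  Non-fiction, 41-65: 101×45/224 = 20.2902
  Non-fiction, Over 65: 101×75/224 = 33.8170
Contributions (O − E)²/E:
  (19 − 13.7277)²/13.7277 = 2.0249
  (39 − 43.3795)²/43.3795 = 0.4421
  (26 − 24.7098)²/24.7098 = 0.0674
  (39 − 41.1830)²/41.1830 = 0.1157
  (6 − 11.2723)²/11.2723 = 2.4660
  (40 − 35.6205)²/35.6205 = 0.5385
  (19 − 20.2902)²/20.2902 = 0.0820
  (36 − 33.8170)²/33.8170 = 0.1409
χ² = 2.0249 + 0.4421 + 0.0674 + 0.1157 + 2.4660 + 0.5385 + 0.0820 + 0.1409 = 5.878

5.878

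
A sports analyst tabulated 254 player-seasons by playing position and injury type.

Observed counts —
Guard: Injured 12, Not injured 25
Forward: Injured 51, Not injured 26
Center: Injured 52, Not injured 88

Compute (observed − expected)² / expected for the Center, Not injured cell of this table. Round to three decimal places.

Row total (Center) = 140; column total (Not injured) = 139; N = 254.
Expected count E = 140 × 139 / 254 = 76.6142.
Contribution = (O − E)²/E = (88 − 76.6142)² / 76.6142 = 1.692.

1.692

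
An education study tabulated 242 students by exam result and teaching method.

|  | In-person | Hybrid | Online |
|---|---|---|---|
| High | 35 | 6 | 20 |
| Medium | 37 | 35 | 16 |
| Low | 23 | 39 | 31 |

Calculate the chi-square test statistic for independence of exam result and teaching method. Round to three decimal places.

Row totals: 61, 88, 93. Column totals: 95, 80, 67. Grand total N = 242.
Expected counts (row total × column total / N):
  High, In-person: 61×95/242 = 23.9463
  High, Hybrid: 61×80/242 = 20.1653
  High, Online: 61×67/242 = 16.8884
  Medium, In-person: 88×95/242 = 34.5455
  Medium, Hybrid: 88×80/242 = 29.0909
  Medium, Online: 88×67/242 = 24.3636
  Low, In-person: 93×95/242 = 36.5083
  Low, Hybrid: 93×80/242 = 30.7438
  Low, Online: 93×67/242 = 25.7479
Contributions (O − E)²/E:
  (35 − 23.9463)²/23.9463 = 5.1024
  (6 − 20.1653)²/20.1653 = 9.9505
  (20 − 16.8884)²/16.8884 = 0.5733
  (37 − 34.5455)²/34.5455 = 0.1744
  (35 − 29.0909)²/29.0909 = 1.2003
  (16 − 24.3636)²/24.3636 = 2.8711
  (23 − 36.5083)²/36.5083 = 4.9982
  (39 − 30.7438)²/30.7438 = 2.2172
  (31 − 25.7479)²/25.7479 = 1.0713
χ² = 5.1024 + 9.9505 + 0.5733 + 0.1744 + 1.2003 + 2.8711 + 4.9982 + 2.2172 + 1.0713 = 28.159

28.159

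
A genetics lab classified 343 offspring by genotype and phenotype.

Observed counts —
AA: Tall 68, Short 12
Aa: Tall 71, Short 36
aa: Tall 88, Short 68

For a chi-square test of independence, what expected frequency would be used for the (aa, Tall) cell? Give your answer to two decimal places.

103.24

Row total (aa) = 156; column total (Tall) = 227; grand total N = 343.
Expected count = (row total × column total) / N = 156 × 227 / 343 = 103.24.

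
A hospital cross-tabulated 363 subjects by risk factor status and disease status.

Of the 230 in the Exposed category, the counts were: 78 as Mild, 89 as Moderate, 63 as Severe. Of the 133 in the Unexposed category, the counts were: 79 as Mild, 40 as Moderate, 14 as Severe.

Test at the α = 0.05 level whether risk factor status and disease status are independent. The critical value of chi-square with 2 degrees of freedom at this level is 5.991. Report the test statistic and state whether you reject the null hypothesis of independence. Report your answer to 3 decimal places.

25.717; reject H₀

Row totals: 230, 133. Column totals: 157, 129, 77. Grand total N = 363.
Expected counts (row total × column total / N):
  Exposed, Mild: 230×157/363 = 99.4766
  Exposed, Moderate: 230×129/363 = 81.7355
  Exposed, Severe: 230×77/363 = 48.7879
  Unexposed, Mild: 133×157/363 = 57.5234
  Unexposed, Moderate: 133×129/363 = 47.2645
  Unexposed, Severe: 133×77/363 = 28.2121
Contributions (O − E)²/E:
  (78 − 99.4766)²/99.4766 = 4.6367
  (89 − 81.7355)²/81.7355 = 0.6457
  (63 − 48.7879)²/48.7879 = 4.1400
  (79 − 57.5234)²/57.5234 = 8.0184
  (40 − 47.2645)²/47.2645 = 1.1165
  (14 − 28.2121)²/28.2121 = 7.1595
χ² = 4.6367 + 0.6457 + 4.1400 + 8.0184 + 1.1165 + 7.1595 = 25.717
df = (2−1)(3−1) = 2. Since 25.717 > 5.991, reject the null hypothesis of independence at α = 0.05.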